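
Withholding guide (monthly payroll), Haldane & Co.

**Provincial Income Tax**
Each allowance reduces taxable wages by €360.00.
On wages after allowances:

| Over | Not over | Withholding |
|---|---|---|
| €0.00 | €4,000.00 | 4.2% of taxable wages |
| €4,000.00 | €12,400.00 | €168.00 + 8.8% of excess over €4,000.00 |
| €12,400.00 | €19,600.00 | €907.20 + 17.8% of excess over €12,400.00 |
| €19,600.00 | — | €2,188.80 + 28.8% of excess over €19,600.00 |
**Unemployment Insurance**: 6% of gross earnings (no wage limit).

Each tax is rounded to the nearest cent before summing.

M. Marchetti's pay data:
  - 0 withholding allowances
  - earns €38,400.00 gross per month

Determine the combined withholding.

Provincial Income Tax: taxable = €38,400.00
  €2,188.80 + 28.8% × (€38,400.00 − €19,600.00) = €2,188.80 + 28.8% × €18,800.00 = €7,603.20
Unemployment Insurance: 6% × €38,400.00 = €2,304.00
Total: €7,603.20 + €2,304.00 = €9,907.20

€9,907.20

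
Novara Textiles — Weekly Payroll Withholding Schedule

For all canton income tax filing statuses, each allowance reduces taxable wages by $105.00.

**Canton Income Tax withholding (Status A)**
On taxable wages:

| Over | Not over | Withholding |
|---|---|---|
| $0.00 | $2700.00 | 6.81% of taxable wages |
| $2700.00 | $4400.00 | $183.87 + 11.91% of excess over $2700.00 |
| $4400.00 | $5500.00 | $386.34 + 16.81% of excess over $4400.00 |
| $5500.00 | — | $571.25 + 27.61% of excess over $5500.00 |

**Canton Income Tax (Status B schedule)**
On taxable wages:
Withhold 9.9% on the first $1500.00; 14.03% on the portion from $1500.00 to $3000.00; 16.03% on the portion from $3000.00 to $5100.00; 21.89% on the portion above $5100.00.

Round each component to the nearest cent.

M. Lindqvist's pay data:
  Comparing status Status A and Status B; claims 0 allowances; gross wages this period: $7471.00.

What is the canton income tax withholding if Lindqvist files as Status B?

Canton Income Tax (Status B): taxable = $7471.00
  $695.58 + 21.89% × ($7471.00 − $5100.00) = $695.58 + 21.89% × $2371.00 = $1214.59

$1214.59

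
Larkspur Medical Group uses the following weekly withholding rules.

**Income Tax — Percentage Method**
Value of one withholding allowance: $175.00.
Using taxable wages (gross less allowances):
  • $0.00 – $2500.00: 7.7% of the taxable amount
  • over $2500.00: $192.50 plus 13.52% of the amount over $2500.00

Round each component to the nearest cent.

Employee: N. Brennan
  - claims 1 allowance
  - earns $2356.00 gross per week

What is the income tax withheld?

$167.94

Income Tax: taxable = $2356.00 − 1×$175.00 = $2181.00
  7.7% × $2181.00 = $167.94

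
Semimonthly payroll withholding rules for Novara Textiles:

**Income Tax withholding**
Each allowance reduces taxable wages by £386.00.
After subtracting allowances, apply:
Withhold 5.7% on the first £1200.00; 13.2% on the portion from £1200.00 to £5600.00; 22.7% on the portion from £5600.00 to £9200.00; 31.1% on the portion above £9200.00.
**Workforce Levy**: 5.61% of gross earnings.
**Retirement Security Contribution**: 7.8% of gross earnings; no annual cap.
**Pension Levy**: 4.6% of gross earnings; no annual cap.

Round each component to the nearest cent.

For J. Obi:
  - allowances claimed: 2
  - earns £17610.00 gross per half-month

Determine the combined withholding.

£7013.38

Income Tax: taxable = £17610.00 − 2×£386.00 = £16838.00
  £1466.40 + 31.1% × (£16838.00 − £9200.00) = £1466.40 + 31.1% × £7638.00 = £3841.82
Workforce Levy: 5.61% × £17610.00 = £987.92
Retirement Security Contribution: 7.8% × £17610.00 = £1373.58
Pension Levy: 4.6% × £17610.00 = £810.06
Total: £3841.82 + £987.92 + £1373.58 + £810.06 = £7013.38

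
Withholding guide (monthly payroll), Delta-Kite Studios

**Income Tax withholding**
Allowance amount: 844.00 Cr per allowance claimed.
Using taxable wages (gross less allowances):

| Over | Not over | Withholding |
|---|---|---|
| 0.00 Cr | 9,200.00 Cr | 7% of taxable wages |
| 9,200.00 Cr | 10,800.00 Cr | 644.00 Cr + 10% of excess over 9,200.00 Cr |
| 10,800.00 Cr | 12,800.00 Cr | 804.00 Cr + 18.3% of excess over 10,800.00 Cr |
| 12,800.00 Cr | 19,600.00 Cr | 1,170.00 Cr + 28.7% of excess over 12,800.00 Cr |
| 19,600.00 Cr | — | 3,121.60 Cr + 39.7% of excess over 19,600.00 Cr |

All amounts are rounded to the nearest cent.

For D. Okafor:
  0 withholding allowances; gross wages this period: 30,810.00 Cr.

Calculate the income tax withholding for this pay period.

Income Tax: taxable = 30,810.00 Cr
  3,121.60 Cr + 39.7% × (30,810.00 Cr − 19,600.00 Cr) = 3,121.60 Cr + 39.7% × 11,210.00 Cr = 7,571.97 Cr

7,571.97 Cr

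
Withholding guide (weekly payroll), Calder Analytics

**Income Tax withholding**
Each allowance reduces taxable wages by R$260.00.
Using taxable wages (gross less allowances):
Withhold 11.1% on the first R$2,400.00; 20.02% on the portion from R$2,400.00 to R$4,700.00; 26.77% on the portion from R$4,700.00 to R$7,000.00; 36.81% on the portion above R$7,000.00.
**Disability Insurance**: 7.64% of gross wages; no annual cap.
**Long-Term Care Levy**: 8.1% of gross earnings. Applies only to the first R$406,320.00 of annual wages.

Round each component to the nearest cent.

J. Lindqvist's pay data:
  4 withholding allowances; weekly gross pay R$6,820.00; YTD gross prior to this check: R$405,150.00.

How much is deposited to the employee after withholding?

R$5,188.20

Income Tax: taxable = R$6,820.00 − 4×R$260.00 = R$5,780.00
  R$726.86 + 26.77% × (R$5,780.00 − R$4,700.00) = R$726.86 + 26.77% × R$1,080.00 = R$1,015.98
Disability Insurance: 7.64% × R$6,820.00 = R$521.05
Long-Term Care Levy: cap R$406,320.00 − YTD R$405,150.00 = R$1,170.00 subject; 8.1% × R$1,170.00 = R$94.77
Total withheld: R$1,015.98 + R$521.05 + R$94.77 = R$1,631.80
Net pay: R$6,820.00 − R$1,631.80 = R$5,188.20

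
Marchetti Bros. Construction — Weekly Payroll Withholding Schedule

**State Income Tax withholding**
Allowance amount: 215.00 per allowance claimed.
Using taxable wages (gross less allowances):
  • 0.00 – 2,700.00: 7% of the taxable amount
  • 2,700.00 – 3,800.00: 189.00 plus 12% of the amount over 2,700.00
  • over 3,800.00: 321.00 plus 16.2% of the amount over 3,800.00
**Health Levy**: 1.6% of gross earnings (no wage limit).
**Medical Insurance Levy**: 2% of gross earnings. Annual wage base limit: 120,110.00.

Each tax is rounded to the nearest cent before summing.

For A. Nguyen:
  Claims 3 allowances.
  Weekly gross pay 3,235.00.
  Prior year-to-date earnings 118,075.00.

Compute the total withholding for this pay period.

State Income Tax: taxable = 3,235.00 − 3×215.00 = 2,590.00
  7% × 2,590.00 = 181.30
Health Levy: 1.6% × 3,235.00 = 51.76
Medical Insurance Levy: cap 120,110.00 − YTD 118,075.00 = 2,035.00 subject; 2% × 2,035.00 = 40.70
Total: 181.30 + 51.76 + 40.70 = 273.76

273.76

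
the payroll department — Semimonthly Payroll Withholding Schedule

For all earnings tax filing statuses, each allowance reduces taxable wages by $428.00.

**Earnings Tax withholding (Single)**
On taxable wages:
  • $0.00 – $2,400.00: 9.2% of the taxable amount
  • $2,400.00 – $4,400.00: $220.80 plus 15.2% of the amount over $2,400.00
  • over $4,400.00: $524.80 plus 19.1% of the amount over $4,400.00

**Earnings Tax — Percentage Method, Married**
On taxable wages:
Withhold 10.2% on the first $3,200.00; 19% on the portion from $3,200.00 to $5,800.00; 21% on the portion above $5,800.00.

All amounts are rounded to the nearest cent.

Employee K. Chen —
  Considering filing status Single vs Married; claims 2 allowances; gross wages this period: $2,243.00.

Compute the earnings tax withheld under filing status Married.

$141.47

Earnings Tax (Married): taxable = $2,243.00 − 2×$428.00 = $1,387.00
  10.2% × $1,387.00 = $141.47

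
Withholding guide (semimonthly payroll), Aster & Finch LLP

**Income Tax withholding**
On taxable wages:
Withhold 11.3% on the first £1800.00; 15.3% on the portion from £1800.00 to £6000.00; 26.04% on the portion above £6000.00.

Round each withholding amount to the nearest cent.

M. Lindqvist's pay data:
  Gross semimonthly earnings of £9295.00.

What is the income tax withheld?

£1704.02

Income Tax: taxable = £9295.00
  £846.00 + 26.04% × (£9295.00 − £6000.00) = £846.00 + 26.04% × £3295.00 = £1704.02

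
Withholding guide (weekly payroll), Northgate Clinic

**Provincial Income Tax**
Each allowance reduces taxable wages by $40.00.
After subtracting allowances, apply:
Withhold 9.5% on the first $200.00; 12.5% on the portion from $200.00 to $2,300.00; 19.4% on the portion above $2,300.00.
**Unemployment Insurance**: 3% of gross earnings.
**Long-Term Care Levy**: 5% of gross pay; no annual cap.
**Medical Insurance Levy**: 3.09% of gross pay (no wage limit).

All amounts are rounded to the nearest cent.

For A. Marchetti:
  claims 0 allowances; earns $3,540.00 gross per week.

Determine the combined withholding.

$914.65

Provincial Income Tax: taxable = $3,540.00
  $281.50 + 19.4% × ($3,540.00 − $2,300.00) = $281.50 + 19.4% × $1,240.00 = $522.06
Unemployment Insurance: 3% × $3,540.00 = $106.20
Long-Term Care Levy: 5% × $3,540.00 = $177.00
Medical Insurance Levy: 3.09% × $3,540.00 = $109.39
Total: $522.06 + $106.20 + $177.00 + $109.39 = $914.65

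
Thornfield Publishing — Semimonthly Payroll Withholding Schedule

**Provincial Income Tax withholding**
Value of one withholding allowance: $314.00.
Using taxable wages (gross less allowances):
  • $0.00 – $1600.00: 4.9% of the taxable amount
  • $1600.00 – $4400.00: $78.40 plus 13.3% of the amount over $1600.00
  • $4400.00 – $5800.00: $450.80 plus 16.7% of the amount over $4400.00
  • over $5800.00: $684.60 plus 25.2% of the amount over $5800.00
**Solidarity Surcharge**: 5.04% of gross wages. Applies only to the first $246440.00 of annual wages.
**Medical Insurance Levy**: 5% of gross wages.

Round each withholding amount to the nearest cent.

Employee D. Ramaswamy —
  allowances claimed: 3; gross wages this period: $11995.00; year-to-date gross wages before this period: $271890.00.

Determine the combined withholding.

$2608.11

Provincial Income Tax: taxable = $11995.00 − 3×$314.00 = $11053.00
  $684.60 + 25.2% × ($11053.00 − $5800.00) = $684.60 + 25.2% × $5253.00 = $2008.36
Solidarity Surcharge: YTD $271890.00 ≥ cap $246440.00 → $0.00
Medical Insurance Levy: 5% × $11995.00 = $599.75
Total: $2008.36 + $0.00 + $599.75 = $2608.11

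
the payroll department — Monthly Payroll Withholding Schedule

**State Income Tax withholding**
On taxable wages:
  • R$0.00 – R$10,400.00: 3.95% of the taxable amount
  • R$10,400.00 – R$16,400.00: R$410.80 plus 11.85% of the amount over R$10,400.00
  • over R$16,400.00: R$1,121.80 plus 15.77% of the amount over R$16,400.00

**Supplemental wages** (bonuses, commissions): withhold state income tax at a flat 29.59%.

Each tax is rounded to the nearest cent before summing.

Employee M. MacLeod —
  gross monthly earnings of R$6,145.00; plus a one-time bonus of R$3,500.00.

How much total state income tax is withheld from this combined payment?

R$1,278.38

State Income Tax: taxable = R$6,145.00
  3.95% × R$6,145.00 = R$242.73
Supplemental (29.59% flat on bonus): 29.59% × R$3,500.00 = R$1,035.65
Total state income tax: R$242.73 + R$1,035.65 = R$1,278.38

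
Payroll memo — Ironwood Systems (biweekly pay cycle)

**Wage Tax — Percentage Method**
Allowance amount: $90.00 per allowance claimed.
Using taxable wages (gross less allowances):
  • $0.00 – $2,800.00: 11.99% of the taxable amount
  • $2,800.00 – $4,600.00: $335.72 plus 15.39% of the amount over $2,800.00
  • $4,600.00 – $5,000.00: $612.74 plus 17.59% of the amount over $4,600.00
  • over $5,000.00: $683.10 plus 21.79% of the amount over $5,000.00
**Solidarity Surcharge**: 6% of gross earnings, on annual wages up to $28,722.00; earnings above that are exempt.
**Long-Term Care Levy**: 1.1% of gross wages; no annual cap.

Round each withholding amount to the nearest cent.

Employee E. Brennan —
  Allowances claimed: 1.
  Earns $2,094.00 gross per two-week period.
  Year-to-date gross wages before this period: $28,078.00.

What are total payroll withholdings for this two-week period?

$301.95

Wage Tax: taxable = $2,094.00 − 1×$90.00 = $2,004.00
  11.99% × $2,004.00 = $240.28
Solidarity Surcharge: cap $28,722.00 − YTD $28,078.00 = $644.00 subject; 6% × $644.00 = $38.64
Long-Term Care Levy: 1.1% × $2,094.00 = $23.03
Total: $240.28 + $38.64 + $23.03 = $301.95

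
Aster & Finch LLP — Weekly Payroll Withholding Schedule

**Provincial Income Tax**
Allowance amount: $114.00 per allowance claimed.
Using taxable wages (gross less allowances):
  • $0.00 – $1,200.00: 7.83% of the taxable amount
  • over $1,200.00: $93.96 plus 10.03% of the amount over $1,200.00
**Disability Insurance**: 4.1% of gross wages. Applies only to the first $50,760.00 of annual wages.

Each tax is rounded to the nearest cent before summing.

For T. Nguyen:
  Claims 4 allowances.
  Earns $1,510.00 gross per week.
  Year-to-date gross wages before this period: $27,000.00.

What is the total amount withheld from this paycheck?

Provincial Income Tax: taxable = $1,510.00 − 4×$114.00 = $1,054.00
  7.83% × $1,054.00 = $82.53
Disability Insurance: 4.1% × $1,510.00 = $61.91
Total: $82.53 + $61.91 = $144.44

$144.44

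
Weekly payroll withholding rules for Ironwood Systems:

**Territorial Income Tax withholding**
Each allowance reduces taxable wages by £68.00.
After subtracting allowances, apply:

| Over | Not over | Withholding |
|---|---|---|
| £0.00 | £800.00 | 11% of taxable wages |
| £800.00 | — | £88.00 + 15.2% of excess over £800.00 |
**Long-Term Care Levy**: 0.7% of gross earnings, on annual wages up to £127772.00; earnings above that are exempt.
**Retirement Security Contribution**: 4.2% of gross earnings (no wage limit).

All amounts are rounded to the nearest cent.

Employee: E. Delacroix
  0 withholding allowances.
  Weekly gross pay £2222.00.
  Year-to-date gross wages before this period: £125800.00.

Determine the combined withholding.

Territorial Income Tax: taxable = £2222.00
  £88.00 + 15.2% × (£2222.00 − £800.00) = £88.00 + 15.2% × £1422.00 = £304.14
Long-Term Care Levy: cap £127772.00 − YTD £125800.00 = £1972.00 subject; 0.7% × £1972.00 = £13.80
Retirement Security Contribution: 4.2% × £2222.00 = £93.32
Total: £304.14 + £13.80 + £93.32 = £411.26

£411.26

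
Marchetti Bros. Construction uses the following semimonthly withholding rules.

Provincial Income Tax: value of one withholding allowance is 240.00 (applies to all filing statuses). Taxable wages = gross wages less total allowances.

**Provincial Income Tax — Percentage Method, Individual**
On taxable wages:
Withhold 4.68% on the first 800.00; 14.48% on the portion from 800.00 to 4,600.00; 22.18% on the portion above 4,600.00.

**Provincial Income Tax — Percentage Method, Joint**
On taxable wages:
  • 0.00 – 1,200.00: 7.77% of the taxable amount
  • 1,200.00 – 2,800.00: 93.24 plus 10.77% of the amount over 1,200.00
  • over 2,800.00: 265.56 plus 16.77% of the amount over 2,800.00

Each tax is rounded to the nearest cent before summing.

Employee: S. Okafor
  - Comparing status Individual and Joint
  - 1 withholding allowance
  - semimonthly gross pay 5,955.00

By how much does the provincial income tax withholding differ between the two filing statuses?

80.58

Provincial Income Tax (Individual): taxable = 5,955.00 − 1×240.00 = 5,715.00
  587.68 + 22.18% × (5,715.00 − 4,600.00) = 587.68 + 22.18% × 1,115.00 = 834.99
Provincial Income Tax (Joint): taxable = 5,955.00 − 1×240.00 = 5,715.00
  265.56 + 16.77% × (5,715.00 − 2,800.00) = 265.56 + 16.77% × 2,915.00 = 754.41
Difference: |834.99 − 754.41| = 80.58 (higher under Individual)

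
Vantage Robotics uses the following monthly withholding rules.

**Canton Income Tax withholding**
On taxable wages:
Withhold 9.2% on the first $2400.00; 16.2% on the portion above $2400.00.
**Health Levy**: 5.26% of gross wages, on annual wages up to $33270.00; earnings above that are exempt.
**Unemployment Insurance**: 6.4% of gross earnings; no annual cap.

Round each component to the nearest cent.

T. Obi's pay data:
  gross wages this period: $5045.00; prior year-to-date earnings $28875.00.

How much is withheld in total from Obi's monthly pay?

Canton Income Tax: taxable = $5045.00
  $220.80 + 16.2% × ($5045.00 − $2400.00) = $220.80 + 16.2% × $2645.00 = $649.29
Health Levy: cap $33270.00 − YTD $28875.00 = $4395.00 subject; 5.26% × $4395.00 = $231.18
Unemployment Insurance: 6.4% × $5045.00 = $322.88
Total: $649.29 + $231.18 + $322.88 = $1203.35

$1203.35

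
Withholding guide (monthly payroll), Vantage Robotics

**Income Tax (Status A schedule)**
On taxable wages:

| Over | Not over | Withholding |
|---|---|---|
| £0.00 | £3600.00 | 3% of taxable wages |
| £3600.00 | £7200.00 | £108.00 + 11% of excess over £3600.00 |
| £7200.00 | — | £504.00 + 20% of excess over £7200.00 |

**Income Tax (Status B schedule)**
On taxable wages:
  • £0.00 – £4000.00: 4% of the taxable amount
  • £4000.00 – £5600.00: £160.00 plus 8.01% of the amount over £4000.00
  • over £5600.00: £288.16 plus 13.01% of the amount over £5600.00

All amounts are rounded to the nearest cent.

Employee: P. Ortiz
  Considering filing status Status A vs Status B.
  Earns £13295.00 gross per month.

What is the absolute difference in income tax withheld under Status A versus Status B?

Income Tax (Status A): taxable = £13295.00
  £504.00 + 20% × (£13295.00 − £7200.00) = £504.00 + 20% × £6095.00 = £1723.00
Income Tax (Status B): taxable = £13295.00
  £288.16 + 13.01% × (£13295.00 − £5600.00) = £288.16 + 13.01% × £7695.00 = £1289.28
Difference: |£1723.00 − £1289.28| = £433.72 (higher under Status A)

£433.72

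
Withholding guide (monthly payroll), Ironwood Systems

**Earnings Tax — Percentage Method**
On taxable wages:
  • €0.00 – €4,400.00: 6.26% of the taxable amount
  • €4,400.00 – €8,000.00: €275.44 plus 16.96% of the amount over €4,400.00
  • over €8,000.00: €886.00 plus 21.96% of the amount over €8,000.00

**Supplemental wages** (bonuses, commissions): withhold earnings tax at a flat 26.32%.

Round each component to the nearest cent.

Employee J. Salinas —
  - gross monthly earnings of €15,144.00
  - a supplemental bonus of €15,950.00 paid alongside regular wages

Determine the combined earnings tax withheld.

Earnings Tax: taxable = €15,144.00
  €886.00 + 21.96% × (€15,144.00 − €8,000.00) = €886.00 + 21.96% × €7,144.00 = €2,454.82
Supplemental (26.32% flat on bonus): 26.32% × €15,950.00 = €4,198.04
Total earnings tax: €2,454.82 + €4,198.04 = €6,652.86

€6,652.86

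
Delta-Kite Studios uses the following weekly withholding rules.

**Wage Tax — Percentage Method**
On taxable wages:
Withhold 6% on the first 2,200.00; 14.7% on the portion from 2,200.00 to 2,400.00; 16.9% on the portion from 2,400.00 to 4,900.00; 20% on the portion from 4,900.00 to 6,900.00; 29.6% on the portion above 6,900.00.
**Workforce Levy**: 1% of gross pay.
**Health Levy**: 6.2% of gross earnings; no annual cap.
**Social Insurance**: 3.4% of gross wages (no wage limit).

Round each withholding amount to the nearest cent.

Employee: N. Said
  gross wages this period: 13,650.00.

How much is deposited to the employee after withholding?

Wage Tax: taxable = 13,650.00
  983.90 + 29.6% × (13,650.00 − 6,900.00) = 983.90 + 29.6% × 6,750.00 = 2,981.90
Workforce Levy: 1% × 13,650.00 = 136.50
Health Levy: 6.2% × 13,650.00 = 846.30
Social Insurance: 3.4% × 13,650.00 = 464.10
Total withheld: 2,981.90 + 136.50 + 846.30 + 464.10 = 4,428.80
Net pay: 13,650.00 − 4,428.80 = 9,221.20

9,221.20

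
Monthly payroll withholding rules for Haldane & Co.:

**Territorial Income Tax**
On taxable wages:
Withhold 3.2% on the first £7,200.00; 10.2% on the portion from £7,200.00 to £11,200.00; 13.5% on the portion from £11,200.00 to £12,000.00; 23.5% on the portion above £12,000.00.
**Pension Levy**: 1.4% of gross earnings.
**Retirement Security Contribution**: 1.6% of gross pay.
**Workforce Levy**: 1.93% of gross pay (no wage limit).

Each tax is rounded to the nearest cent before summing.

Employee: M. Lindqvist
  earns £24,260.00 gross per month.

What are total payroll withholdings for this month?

Territorial Income Tax: taxable = £24,260.00
  £746.40 + 23.5% × (£24,260.00 − £12,000.00) = £746.40 + 23.5% × £12,260.00 = £3,627.50
Pension Levy: 1.4% × £24,260.00 = £339.64
Retirement Security Contribution: 1.6% × £24,260.00 = £388.16
Workforce Levy: 1.93% × £24,260.00 = £468.22
Total: £3,627.50 + £339.64 + £388.16 + £468.22 = £4,823.52

£4,823.52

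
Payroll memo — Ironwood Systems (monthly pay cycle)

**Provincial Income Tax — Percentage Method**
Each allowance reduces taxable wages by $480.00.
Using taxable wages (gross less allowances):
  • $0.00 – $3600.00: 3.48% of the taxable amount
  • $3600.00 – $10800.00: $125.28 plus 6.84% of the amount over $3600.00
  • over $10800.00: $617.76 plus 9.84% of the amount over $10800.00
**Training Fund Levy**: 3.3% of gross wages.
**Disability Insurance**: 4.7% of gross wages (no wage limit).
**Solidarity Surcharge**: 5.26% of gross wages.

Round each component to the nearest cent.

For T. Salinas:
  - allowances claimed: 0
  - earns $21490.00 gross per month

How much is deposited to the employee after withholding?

$16970.77

Provincial Income Tax: taxable = $21490.00
  $617.76 + 9.84% × ($21490.00 − $10800.00) = $617.76 + 9.84% × $10690.00 = $1669.66
Training Fund Levy: 3.3% × $21490.00 = $709.17
Disability Insurance: 4.7% × $21490.00 = $1010.03
Solidarity Surcharge: 5.26% × $21490.00 = $1130.37
Total withheld: $1669.66 + $709.17 + $1010.03 + $1130.37 = $4519.23
Net pay: $21490.00 − $4519.23 = $16970.77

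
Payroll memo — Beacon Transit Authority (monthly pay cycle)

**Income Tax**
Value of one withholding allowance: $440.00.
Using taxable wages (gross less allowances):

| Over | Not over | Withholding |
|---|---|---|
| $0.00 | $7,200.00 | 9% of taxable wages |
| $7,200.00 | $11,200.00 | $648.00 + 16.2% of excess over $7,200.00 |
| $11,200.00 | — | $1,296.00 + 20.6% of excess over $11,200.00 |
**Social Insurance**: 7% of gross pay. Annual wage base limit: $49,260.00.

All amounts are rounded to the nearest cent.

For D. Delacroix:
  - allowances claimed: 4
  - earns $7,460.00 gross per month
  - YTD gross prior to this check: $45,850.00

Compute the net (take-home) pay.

Income Tax: taxable = $7,460.00 − 4×$440.00 = $5,700.00
  9% × $5,700.00 = $513.00
Social Insurance: cap $49,260.00 − YTD $45,850.00 = $3,410.00 subject; 7% × $3,410.00 = $238.70
Total withheld: $513.00 + $238.70 = $751.70
Net pay: $7,460.00 − $751.70 = $6,708.30

$6,708.30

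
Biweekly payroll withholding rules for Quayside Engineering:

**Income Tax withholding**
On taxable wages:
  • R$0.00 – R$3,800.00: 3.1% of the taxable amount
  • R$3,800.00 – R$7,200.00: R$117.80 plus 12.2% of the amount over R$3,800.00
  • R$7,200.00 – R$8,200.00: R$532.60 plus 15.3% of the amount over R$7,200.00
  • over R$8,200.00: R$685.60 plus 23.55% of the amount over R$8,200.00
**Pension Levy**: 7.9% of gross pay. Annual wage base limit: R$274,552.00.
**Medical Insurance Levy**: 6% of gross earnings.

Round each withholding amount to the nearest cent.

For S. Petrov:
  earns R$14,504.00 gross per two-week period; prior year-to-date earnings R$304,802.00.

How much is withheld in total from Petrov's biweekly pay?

R$3,040.43

Income Tax: taxable = R$14,504.00
  R$685.60 + 23.55% × (R$14,504.00 − R$8,200.00) = R$685.60 + 23.55% × R$6,304.00 = R$2,170.19
Pension Levy: YTD R$304,802.00 ≥ cap R$274,552.00 → R$0.00
Medical Insurance Levy: 6% × R$14,504.00 = R$870.24
Total: R$2,170.19 + R$0.00 + R$870.24 = R$3,040.43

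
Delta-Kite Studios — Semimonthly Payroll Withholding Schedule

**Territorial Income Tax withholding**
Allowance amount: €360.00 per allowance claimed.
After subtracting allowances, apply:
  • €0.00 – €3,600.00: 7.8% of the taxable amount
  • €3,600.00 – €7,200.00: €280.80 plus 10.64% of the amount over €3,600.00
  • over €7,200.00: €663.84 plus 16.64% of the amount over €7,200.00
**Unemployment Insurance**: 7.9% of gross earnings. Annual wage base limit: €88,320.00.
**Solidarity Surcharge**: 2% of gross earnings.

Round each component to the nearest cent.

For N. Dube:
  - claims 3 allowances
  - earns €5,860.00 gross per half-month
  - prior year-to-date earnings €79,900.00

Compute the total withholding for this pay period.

Territorial Income Tax: taxable = €5,860.00 − 3×€360.00 = €4,780.00
  €280.80 + 10.64% × (€4,780.00 − €3,600.00) = €280.80 + 10.64% × €1,180.00 = €406.35
Unemployment Insurance: 7.9% × €5,860.00 = €462.94
Solidarity Surcharge: 2% × €5,860.00 = €117.20
Total: €406.35 + €462.94 + €117.20 = €986.49

€986.49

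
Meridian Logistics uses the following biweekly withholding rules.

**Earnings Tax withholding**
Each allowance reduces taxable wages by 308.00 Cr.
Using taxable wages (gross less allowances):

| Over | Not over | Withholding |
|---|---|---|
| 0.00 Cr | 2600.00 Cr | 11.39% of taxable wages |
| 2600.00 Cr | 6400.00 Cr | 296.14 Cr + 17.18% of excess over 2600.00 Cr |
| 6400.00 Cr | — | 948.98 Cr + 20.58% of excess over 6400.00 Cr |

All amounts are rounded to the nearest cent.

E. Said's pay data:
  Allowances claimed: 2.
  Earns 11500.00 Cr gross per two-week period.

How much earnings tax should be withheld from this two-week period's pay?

Earnings Tax: taxable = 11500.00 Cr − 2×308.00 Cr = 10884.00 Cr
  948.98 Cr + 20.58% × (10884.00 Cr − 6400.00 Cr) = 948.98 Cr + 20.58% × 4484.00 Cr = 1871.79 Cr

1871.79 Cr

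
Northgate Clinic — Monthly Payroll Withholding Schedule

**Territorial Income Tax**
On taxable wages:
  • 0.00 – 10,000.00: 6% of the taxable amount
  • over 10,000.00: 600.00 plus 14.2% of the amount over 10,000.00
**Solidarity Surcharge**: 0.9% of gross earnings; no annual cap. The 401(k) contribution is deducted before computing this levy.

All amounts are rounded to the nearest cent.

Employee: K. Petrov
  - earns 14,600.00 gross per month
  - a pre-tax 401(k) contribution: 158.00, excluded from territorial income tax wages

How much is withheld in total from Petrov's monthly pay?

Territorial Income Tax: taxable = 14,600.00 − 158.00 = 14,442.00
  600.00 + 14.2% × (14,442.00 − 10,000.00) = 600.00 + 14.2% × 4,442.00 = 1,230.76
Solidarity Surcharge: 0.9% × 14,442.00 = 129.98
Total: 1,230.76 + 129.98 = 1,360.74

1,360.74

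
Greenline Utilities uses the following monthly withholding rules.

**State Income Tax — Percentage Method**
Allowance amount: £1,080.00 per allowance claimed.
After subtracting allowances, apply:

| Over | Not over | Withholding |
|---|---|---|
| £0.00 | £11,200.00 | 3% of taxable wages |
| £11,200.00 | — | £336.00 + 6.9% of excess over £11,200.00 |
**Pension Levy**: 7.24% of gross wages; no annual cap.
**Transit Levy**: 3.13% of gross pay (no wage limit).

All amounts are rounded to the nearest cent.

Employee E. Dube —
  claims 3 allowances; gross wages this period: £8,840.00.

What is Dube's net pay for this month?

£7,755.29

State Income Tax: taxable = £8,840.00 − 3×£1,080.00 = £5,600.00
  3% × £5,600.00 = £168.00
Pension Levy: 7.24% × £8,840.00 = £640.02
Transit Levy: 3.13% × £8,840.00 = £276.69
Total withheld: £168.00 + £640.02 + £276.69 = £1,084.71
Net pay: £8,840.00 − £1,084.71 = £7,755.29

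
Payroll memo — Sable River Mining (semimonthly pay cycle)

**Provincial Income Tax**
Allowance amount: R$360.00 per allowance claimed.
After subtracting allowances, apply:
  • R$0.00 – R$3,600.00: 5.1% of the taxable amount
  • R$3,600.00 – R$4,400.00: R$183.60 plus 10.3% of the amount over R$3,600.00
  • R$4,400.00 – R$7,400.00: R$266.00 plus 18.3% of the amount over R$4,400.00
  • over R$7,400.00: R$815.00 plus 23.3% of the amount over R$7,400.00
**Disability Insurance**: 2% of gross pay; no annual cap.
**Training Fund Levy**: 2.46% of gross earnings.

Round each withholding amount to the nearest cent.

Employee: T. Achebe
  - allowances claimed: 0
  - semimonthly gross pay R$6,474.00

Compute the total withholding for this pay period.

Provincial Income Tax: taxable = R$6,474.00
  R$266.00 + 18.3% × (R$6,474.00 − R$4,400.00) = R$266.00 + 18.3% × R$2,074.00 = R$645.54
Disability Insurance: 2% × R$6,474.00 = R$129.48
Training Fund Levy: 2.46% × R$6,474.00 = R$159.26
Total: R$645.54 + R$129.48 + R$159.26 = R$934.28

R$934.28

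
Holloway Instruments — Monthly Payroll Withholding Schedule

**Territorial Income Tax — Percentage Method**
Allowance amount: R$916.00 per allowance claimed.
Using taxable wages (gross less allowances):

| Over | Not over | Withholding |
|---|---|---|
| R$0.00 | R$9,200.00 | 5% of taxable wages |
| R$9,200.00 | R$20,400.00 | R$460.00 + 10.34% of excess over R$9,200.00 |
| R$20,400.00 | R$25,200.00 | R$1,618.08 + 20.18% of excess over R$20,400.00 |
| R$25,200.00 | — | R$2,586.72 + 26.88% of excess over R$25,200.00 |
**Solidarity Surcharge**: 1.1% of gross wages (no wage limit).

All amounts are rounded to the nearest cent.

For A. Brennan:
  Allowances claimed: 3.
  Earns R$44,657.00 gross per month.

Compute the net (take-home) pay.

Territorial Income Tax: taxable = R$44,657.00 − 3×R$916.00 = R$41,909.00
  R$2,586.72 + 26.88% × (R$41,909.00 − R$25,200.00) = R$2,586.72 + 26.88% × R$16,709.00 = R$7,078.10
Solidarity Surcharge: 1.1% × R$44,657.00 = R$491.23
Total withheld: R$7,078.10 + R$491.23 = R$7,569.33
Net pay: R$44,657.00 − R$7,569.33 = R$37,087.67

R$37,087.67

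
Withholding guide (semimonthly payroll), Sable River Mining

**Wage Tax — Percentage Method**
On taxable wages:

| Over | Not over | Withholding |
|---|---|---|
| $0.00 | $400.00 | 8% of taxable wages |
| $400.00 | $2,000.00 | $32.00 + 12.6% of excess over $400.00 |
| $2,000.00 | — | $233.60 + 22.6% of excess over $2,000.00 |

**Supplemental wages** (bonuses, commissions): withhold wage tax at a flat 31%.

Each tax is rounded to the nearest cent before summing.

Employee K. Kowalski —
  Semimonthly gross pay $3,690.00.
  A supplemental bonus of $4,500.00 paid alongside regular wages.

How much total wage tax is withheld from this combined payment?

Wage Tax: taxable = $3,690.00
  $233.60 + 22.6% × ($3,690.00 − $2,000.00) = $233.60 + 22.6% × $1,690.00 = $615.54
Supplemental (31% flat on bonus): 31% × $4,500.00 = $1,395.00
Total wage tax: $615.54 + $1,395.00 = $2,010.54

$2,010.54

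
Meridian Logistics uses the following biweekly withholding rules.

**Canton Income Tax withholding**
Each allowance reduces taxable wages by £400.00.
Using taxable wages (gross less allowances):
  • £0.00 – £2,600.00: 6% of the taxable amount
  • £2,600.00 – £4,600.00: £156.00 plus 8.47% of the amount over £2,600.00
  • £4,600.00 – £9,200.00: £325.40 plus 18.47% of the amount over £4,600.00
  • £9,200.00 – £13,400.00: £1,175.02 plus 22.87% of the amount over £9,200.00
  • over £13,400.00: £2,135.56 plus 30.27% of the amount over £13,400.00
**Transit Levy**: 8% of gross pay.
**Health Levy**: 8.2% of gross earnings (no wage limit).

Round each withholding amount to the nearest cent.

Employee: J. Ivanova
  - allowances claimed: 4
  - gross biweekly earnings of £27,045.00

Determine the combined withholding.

£10,162.87

Canton Income Tax: taxable = £27,045.00 − 4×£400.00 = £25,445.00
  £2,135.56 + 30.27% × (£25,445.00 − £13,400.00) = £2,135.56 + 30.27% × £12,045.00 = £5,781.58
Transit Levy: 8% × £27,045.00 = £2,163.60
Health Levy: 8.2% × £27,045.00 = £2,217.69
Total: £5,781.58 + £2,163.60 + £2,217.69 = £10,162.87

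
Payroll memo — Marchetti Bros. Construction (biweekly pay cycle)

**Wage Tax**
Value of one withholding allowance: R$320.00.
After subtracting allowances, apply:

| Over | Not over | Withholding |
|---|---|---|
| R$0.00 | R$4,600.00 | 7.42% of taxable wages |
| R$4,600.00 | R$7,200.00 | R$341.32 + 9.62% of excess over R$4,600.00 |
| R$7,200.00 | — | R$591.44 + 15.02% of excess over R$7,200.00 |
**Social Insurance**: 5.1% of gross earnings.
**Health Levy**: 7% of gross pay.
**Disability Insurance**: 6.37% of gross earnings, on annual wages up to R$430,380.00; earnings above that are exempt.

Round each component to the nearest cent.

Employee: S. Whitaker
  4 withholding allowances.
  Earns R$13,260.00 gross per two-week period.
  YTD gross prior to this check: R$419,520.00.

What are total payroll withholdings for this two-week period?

R$3,605.64

Wage Tax: taxable = R$13,260.00 − 4×R$320.00 = R$11,980.00
  R$591.44 + 15.02% × (R$11,980.00 − R$7,200.00) = R$591.44 + 15.02% × R$4,780.00 = R$1,309.40
Social Insurance: 5.1% × R$13,260.00 = R$676.26
Health Levy: 7% × R$13,260.00 = R$928.20
Disability Insurance: cap R$430,380.00 − YTD R$419,520.00 = R$10,860.00 subject; 6.37% × R$10,860.00 = R$691.78
Total: R$1,309.40 + R$676.26 + R$928.20 + R$691.78 = R$3,605.64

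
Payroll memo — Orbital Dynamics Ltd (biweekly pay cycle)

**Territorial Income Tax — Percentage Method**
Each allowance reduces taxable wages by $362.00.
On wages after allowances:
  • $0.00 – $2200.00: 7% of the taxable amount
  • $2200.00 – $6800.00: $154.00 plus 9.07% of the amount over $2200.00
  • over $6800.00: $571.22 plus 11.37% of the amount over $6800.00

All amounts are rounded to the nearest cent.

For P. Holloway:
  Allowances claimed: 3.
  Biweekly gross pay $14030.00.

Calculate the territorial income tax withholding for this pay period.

Territorial Income Tax: taxable = $14030.00 − 3×$362.00 = $12944.00
  $571.22 + 11.37% × ($12944.00 − $6800.00) = $571.22 + 11.37% × $6144.00 = $1269.79

$1269.79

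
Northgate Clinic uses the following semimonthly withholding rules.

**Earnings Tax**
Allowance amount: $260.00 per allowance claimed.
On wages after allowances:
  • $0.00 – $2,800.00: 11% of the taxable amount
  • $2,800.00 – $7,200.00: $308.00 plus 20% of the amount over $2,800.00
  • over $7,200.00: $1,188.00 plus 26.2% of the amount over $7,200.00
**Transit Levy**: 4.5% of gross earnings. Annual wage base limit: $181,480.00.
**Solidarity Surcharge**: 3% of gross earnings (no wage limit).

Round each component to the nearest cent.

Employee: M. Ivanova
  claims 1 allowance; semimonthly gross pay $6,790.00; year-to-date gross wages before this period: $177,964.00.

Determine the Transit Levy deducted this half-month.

$158.22

Transit Levy: cap $181,480.00 − YTD $177,964.00 = $3,516.00 subject; 4.5% × $3,516.00 = $158.22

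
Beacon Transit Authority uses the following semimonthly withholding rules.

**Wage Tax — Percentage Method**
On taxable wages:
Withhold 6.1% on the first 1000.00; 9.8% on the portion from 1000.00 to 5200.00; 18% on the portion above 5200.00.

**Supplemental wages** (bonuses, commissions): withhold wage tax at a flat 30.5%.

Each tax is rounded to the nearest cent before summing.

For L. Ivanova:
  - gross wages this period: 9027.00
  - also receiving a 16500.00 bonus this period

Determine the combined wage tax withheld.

6193.96

Wage Tax: taxable = 9027.00
  472.60 + 18% × (9027.00 − 5200.00) = 472.60 + 18% × 3827.00 = 1161.46
Supplemental (30.5% flat on bonus): 30.5% × 16500.00 = 5032.50
Total wage tax: 1161.46 + 5032.50 = 6193.96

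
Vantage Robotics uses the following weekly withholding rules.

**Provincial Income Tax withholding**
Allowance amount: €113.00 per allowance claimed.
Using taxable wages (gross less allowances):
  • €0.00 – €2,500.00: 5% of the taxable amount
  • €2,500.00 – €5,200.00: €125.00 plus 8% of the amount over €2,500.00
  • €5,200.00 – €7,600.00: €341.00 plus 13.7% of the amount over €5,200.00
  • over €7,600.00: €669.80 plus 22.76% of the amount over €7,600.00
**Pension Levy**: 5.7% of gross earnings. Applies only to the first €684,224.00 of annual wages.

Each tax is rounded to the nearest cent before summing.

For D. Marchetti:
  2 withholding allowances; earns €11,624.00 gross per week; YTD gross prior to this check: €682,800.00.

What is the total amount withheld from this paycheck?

Provincial Income Tax: taxable = €11,624.00 − 2×€113.00 = €11,398.00
  €669.80 + 22.76% × (€11,398.00 − €7,600.00) = €669.80 + 22.76% × €3,798.00 = €1,534.22
Pension Levy: cap €684,224.00 − YTD €682,800.00 = €1,424.00 subject; 5.7% × €1,424.00 = €81.17
Total: €1,534.22 + €81.17 = €1,615.39

€1,615.39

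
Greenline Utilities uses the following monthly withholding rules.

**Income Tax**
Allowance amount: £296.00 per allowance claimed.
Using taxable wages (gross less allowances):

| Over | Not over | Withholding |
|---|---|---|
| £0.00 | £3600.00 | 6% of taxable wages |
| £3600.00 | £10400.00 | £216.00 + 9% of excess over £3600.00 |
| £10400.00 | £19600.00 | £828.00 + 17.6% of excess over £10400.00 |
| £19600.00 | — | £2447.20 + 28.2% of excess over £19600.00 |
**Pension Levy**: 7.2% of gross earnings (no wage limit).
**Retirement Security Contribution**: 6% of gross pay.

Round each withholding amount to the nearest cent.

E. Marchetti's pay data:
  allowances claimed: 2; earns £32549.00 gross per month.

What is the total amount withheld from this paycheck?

Income Tax: taxable = £32549.00 − 2×£296.00 = £31957.00
  £2447.20 + 28.2% × (£31957.00 − £19600.00) = £2447.20 + 28.2% × £12357.00 = £5931.87
Pension Levy: 7.2% × £32549.00 = £2343.53
Retirement Security Contribution: 6% × £32549.00 = £1952.94
Total: £5931.87 + £2343.53 + £1952.94 = £10228.34

£10228.34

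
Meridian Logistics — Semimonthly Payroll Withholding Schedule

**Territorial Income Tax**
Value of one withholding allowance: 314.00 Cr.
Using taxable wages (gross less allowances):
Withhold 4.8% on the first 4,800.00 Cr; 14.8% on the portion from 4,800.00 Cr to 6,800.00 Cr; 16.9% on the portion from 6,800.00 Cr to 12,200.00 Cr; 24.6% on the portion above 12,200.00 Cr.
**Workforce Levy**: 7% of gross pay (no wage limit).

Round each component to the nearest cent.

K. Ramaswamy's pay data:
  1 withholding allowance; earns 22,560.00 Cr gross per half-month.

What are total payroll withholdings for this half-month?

Territorial Income Tax: taxable = 22,560.00 Cr − 1×314.00 Cr = 22,246.00 Cr
  1,439.00 Cr + 24.6% × (22,246.00 Cr − 12,200.00 Cr) = 1,439.00 Cr + 24.6% × 10,046.00 Cr = 3,910.32 Cr
Workforce Levy: 7% × 22,560.00 Cr = 1,579.20 Cr
Total: 3,910.32 Cr + 1,579.20 Cr = 5,489.52 Cr

5,489.52 Cr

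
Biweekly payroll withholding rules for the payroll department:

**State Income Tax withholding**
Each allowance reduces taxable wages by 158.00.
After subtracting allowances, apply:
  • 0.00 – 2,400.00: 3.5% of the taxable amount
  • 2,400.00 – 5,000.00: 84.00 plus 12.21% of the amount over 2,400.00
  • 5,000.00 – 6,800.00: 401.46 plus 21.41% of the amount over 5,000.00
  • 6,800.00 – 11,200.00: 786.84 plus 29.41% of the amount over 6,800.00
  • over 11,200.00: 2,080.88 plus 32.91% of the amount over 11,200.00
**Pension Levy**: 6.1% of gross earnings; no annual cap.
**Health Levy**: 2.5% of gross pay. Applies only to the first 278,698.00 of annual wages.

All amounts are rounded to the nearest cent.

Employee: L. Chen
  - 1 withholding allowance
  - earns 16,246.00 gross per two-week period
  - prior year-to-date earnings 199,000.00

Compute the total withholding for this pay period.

State Income Tax: taxable = 16,246.00 − 1×158.00 = 16,088.00
  2,080.88 + 32.91% × (16,088.00 − 11,200.00) = 2,080.88 + 32.91% × 4,888.00 = 3,689.52
Pension Levy: 6.1% × 16,246.00 = 991.01
Health Levy: 2.5% × 16,246.00 = 406.15
Total: 3,689.52 + 991.01 + 406.15 = 5,086.68

5,086.68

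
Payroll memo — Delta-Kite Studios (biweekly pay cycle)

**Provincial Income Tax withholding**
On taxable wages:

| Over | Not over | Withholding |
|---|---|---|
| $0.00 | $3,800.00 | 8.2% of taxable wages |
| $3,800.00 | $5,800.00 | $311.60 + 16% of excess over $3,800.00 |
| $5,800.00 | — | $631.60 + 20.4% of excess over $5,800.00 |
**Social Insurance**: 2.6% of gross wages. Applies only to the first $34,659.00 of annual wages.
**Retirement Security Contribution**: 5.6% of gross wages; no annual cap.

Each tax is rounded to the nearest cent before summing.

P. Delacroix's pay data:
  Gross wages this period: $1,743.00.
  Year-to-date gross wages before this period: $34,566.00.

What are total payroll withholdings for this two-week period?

$242.96

Provincial Income Tax: taxable = $1,743.00
  8.2% × $1,743.00 = $142.93
Social Insurance: cap $34,659.00 − YTD $34,566.00 = $93.00 subject; 2.6% × $93.00 = $2.42
Retirement Security Contribution: 5.6% × $1,743.00 = $97.61
Total: $142.93 + $2.42 + $97.61 = $242.96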